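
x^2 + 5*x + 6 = (x + 2)*(x + 3)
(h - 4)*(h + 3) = h^2 - h - 12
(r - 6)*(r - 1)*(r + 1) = r^3 - 6*r^2 - r + 6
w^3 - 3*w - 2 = (w - 2)*(w + 1)^2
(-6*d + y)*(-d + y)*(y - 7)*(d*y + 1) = 6*d^3*y^2 - 42*d^3*y - 7*d^2*y^3 + 49*d^2*y^2 + 6*d^2*y - 42*d^2 + d*y^4 - 7*d*y^3 - 7*d*y^2 + 49*d*y + y^3 - 7*y^2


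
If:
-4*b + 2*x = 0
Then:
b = x/2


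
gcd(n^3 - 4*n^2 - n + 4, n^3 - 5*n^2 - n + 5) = n^2 - 1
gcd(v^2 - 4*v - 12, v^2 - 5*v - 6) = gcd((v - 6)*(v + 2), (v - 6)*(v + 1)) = v - 6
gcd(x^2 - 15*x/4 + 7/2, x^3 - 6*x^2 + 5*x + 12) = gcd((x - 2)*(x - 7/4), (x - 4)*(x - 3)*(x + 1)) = 1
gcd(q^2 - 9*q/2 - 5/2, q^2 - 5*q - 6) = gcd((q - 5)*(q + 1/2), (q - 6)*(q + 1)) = 1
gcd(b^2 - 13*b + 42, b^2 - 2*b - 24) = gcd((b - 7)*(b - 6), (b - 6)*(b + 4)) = b - 6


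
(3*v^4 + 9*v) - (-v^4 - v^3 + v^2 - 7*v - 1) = 4*v^4 + v^3 - v^2 + 16*v + 1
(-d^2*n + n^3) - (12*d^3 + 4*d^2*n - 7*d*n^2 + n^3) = -12*d^3 - 5*d^2*n + 7*d*n^2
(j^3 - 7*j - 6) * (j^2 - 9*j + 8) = j^5 - 9*j^4 + j^3 + 57*j^2 - 2*j - 48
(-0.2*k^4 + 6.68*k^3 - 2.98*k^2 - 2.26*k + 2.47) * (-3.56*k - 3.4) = 0.712*k^5 - 23.1008*k^4 - 12.1032*k^3 + 18.1776*k^2 - 1.1092*k - 8.398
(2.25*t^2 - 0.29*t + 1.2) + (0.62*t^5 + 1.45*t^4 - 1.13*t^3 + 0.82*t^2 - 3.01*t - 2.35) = 0.62*t^5 + 1.45*t^4 - 1.13*t^3 + 3.07*t^2 - 3.3*t - 1.15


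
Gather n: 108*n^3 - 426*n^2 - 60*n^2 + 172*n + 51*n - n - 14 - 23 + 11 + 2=108*n^3 - 486*n^2 + 222*n - 24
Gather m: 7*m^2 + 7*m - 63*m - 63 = 7*m^2 - 56*m - 63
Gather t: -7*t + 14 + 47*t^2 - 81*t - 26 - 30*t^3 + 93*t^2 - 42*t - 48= -30*t^3 + 140*t^2 - 130*t - 60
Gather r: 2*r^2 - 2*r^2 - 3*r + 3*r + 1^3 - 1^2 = 0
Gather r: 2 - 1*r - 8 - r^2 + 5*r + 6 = -r^2 + 4*r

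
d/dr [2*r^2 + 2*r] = 4*r + 2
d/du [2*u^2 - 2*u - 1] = 4*u - 2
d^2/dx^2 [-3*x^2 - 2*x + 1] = -6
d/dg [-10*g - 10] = -10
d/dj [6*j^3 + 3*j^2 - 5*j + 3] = 18*j^2 + 6*j - 5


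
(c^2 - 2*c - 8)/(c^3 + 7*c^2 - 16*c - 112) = (c + 2)/(c^2 + 11*c + 28)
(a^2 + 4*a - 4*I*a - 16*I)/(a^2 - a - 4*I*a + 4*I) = (a + 4)/(a - 1)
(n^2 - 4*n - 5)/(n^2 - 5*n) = (n + 1)/n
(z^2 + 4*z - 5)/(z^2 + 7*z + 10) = (z - 1)/(z + 2)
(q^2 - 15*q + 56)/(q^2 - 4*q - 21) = (q - 8)/(q + 3)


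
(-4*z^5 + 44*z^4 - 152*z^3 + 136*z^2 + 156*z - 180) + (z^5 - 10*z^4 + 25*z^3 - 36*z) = -3*z^5 + 34*z^4 - 127*z^3 + 136*z^2 + 120*z - 180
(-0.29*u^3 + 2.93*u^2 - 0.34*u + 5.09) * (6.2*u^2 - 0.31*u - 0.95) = -1.798*u^5 + 18.2559*u^4 - 2.7408*u^3 + 28.8799*u^2 - 1.2549*u - 4.8355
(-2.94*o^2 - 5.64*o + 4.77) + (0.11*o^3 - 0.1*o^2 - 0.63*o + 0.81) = 0.11*o^3 - 3.04*o^2 - 6.27*o + 5.58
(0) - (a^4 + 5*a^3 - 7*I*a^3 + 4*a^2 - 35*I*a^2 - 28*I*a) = -a^4 - 5*a^3 + 7*I*a^3 - 4*a^2 + 35*I*a^2 + 28*I*a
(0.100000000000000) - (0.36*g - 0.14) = 0.24 - 0.36*g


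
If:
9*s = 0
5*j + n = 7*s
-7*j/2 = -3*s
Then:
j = 0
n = 0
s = 0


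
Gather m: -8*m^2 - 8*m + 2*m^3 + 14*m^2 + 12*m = 2*m^3 + 6*m^2 + 4*m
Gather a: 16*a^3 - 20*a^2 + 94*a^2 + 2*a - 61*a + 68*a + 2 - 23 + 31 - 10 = 16*a^3 + 74*a^2 + 9*a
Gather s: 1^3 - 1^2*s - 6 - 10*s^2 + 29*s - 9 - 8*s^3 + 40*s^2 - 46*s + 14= -8*s^3 + 30*s^2 - 18*s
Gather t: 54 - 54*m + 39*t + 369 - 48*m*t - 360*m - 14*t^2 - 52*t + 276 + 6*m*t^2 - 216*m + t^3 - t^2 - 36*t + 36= -630*m + t^3 + t^2*(6*m - 15) + t*(-48*m - 49) + 735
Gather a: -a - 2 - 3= -a - 5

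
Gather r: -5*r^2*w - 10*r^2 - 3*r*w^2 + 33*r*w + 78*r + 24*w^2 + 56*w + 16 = r^2*(-5*w - 10) + r*(-3*w^2 + 33*w + 78) + 24*w^2 + 56*w + 16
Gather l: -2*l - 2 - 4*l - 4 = -6*l - 6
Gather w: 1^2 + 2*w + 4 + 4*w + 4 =6*w + 9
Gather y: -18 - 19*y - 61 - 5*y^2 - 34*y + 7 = -5*y^2 - 53*y - 72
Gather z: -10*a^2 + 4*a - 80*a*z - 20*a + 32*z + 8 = -10*a^2 - 16*a + z*(32 - 80*a) + 8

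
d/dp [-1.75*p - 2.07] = -1.75000000000000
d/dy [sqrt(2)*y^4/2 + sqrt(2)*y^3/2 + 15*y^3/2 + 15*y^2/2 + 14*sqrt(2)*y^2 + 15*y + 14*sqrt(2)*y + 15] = 2*sqrt(2)*y^3 + 3*sqrt(2)*y^2/2 + 45*y^2/2 + 15*y + 28*sqrt(2)*y + 15 + 14*sqrt(2)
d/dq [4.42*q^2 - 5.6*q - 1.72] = 8.84*q - 5.6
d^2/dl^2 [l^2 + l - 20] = 2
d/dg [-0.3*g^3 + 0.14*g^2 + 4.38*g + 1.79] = -0.9*g^2 + 0.28*g + 4.38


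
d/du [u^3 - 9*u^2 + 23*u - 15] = 3*u^2 - 18*u + 23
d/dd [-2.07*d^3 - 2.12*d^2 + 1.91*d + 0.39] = -6.21*d^2 - 4.24*d + 1.91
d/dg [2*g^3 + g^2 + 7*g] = 6*g^2 + 2*g + 7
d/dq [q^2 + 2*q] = 2*q + 2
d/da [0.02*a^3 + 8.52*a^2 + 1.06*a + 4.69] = 0.06*a^2 + 17.04*a + 1.06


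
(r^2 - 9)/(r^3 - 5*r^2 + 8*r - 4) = (r^2 - 9)/(r^3 - 5*r^2 + 8*r - 4)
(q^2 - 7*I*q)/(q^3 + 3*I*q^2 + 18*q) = (q - 7*I)/(q^2 + 3*I*q + 18)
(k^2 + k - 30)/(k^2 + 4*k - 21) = (k^2 + k - 30)/(k^2 + 4*k - 21)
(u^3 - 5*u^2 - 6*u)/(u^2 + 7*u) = (u^2 - 5*u - 6)/(u + 7)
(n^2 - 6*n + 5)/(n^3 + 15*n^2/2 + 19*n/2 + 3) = 2*(n^2 - 6*n + 5)/(2*n^3 + 15*n^2 + 19*n + 6)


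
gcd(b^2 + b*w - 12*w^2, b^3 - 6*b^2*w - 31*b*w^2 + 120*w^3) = -b + 3*w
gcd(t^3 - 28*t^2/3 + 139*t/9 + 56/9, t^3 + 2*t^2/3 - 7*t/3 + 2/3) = 1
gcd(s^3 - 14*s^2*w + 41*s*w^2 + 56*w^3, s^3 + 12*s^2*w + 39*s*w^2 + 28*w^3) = s + w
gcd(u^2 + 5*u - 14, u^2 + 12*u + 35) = u + 7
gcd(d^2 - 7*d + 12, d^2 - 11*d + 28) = d - 4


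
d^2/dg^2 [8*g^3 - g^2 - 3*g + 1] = 48*g - 2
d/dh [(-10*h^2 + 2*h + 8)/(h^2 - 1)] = -2/(h^2 + 2*h + 1)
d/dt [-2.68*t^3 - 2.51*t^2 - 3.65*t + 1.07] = -8.04*t^2 - 5.02*t - 3.65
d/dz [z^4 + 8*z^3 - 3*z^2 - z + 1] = 4*z^3 + 24*z^2 - 6*z - 1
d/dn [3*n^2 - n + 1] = 6*n - 1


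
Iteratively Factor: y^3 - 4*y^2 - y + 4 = (y - 4)*(y^2 - 1) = (y - 4)*(y + 1)*(y - 1)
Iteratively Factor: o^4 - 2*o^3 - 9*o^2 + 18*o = (o)*(o^3 - 2*o^2 - 9*o + 18) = o*(o - 2)*(o^2 - 9) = o*(o - 2)*(o + 3)*(o - 3)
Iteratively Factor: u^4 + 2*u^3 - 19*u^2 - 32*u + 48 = (u + 4)*(u^3 - 2*u^2 - 11*u + 12) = (u - 1)*(u + 4)*(u^2 - u - 12) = (u - 4)*(u - 1)*(u + 4)*(u + 3)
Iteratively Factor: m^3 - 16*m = (m - 4)*(m^2 + 4*m) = (m - 4)*(m + 4)*(m)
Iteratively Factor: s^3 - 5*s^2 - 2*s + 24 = (s - 3)*(s^2 - 2*s - 8) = (s - 3)*(s + 2)*(s - 4)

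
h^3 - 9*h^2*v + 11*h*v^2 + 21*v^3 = (h - 7*v)*(h - 3*v)*(h + v)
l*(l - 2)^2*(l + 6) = l^4 + 2*l^3 - 20*l^2 + 24*l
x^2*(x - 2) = x^3 - 2*x^2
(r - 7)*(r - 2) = r^2 - 9*r + 14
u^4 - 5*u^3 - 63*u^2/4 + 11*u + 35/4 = (u - 7)*(u - 1)*(u + 1/2)*(u + 5/2)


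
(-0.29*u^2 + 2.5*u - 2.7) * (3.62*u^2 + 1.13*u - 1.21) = -1.0498*u^4 + 8.7223*u^3 - 6.5981*u^2 - 6.076*u + 3.267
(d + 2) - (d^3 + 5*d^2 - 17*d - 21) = -d^3 - 5*d^2 + 18*d + 23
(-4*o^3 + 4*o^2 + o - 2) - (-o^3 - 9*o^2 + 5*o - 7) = -3*o^3 + 13*o^2 - 4*o + 5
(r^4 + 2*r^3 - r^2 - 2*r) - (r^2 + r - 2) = r^4 + 2*r^3 - 2*r^2 - 3*r + 2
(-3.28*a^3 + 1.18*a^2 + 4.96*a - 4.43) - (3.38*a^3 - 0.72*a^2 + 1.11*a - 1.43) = -6.66*a^3 + 1.9*a^2 + 3.85*a - 3.0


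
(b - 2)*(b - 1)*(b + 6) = b^3 + 3*b^2 - 16*b + 12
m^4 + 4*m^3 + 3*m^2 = m^2*(m + 1)*(m + 3)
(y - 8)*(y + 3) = y^2 - 5*y - 24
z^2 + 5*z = z*(z + 5)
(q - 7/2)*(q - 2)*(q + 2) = q^3 - 7*q^2/2 - 4*q + 14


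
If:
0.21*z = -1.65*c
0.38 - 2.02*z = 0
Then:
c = -0.02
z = 0.19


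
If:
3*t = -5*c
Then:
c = -3*t/5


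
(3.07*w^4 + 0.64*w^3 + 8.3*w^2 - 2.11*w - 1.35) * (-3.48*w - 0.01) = -10.6836*w^5 - 2.2579*w^4 - 28.8904*w^3 + 7.2598*w^2 + 4.7191*w + 0.0135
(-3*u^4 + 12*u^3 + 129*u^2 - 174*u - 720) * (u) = -3*u^5 + 12*u^4 + 129*u^3 - 174*u^2 - 720*u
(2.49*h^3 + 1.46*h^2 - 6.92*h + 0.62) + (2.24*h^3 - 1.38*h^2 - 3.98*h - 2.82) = 4.73*h^3 + 0.0800000000000001*h^2 - 10.9*h - 2.2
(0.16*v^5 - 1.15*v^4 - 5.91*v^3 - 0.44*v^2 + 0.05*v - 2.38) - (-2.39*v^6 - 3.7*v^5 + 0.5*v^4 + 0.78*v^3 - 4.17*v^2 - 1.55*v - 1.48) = 2.39*v^6 + 3.86*v^5 - 1.65*v^4 - 6.69*v^3 + 3.73*v^2 + 1.6*v - 0.9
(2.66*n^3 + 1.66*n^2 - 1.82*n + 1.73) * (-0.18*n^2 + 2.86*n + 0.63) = -0.4788*n^5 + 7.3088*n^4 + 6.751*n^3 - 4.4708*n^2 + 3.8012*n + 1.0899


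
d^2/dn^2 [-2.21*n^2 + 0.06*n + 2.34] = -4.42000000000000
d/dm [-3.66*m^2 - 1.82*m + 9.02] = -7.32*m - 1.82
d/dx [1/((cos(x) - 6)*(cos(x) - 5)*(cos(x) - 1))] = (-3*sin(x)^2 - 24*cos(x) + 44)*sin(x)/((cos(x) - 6)^2*(cos(x) - 5)^2*(cos(x) - 1)^2)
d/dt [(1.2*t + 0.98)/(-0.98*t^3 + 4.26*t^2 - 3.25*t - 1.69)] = (2.352*t^3 - 2.2308*t^2 - 8.3496*t + 1.157)/(0.9604*t^6 - 8.3496*t^5 + 24.5176*t^4 - 24.3776*t^3 - 3.8363*t^2 + 10.985*t + 2.8561)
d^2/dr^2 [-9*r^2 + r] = -18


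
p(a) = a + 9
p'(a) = 1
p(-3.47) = 5.53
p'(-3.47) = 1.00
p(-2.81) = 6.19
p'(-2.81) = 1.00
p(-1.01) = 7.99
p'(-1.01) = 1.00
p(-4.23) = 4.77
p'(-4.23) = 1.00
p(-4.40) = 4.60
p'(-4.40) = 1.00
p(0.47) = 9.47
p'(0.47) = 1.00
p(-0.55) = 8.45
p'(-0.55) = 1.00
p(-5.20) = 3.80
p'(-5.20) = 1.00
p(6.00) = 15.00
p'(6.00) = 1.00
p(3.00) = 12.00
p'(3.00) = 1.00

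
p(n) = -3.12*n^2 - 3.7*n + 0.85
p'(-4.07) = 21.70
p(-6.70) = -114.42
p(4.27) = -71.84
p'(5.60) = -38.64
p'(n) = -6.24*n - 3.7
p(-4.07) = -35.77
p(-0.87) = 1.71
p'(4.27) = -30.34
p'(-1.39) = 4.97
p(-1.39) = -0.04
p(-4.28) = -40.47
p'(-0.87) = 1.73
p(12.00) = -492.83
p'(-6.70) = 38.11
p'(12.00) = -78.58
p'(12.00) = -78.58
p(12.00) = -492.83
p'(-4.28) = 23.01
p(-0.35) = 1.76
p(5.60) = -117.71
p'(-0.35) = -1.52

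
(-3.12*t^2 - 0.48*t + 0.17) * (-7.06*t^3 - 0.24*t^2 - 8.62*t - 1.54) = 22.0272*t^5 + 4.1376*t^4 + 25.8094*t^3 + 8.9016*t^2 - 0.7262*t - 0.2618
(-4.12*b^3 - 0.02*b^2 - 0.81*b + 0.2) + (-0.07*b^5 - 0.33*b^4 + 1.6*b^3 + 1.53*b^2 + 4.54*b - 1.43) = -0.07*b^5 - 0.33*b^4 - 2.52*b^3 + 1.51*b^2 + 3.73*b - 1.23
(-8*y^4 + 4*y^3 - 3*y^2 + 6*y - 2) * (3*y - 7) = -24*y^5 + 68*y^4 - 37*y^3 + 39*y^2 - 48*y + 14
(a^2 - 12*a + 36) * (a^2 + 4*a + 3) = a^4 - 8*a^3 - 9*a^2 + 108*a + 108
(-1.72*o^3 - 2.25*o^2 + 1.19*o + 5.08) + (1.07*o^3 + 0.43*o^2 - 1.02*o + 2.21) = -0.65*o^3 - 1.82*o^2 + 0.17*o + 7.29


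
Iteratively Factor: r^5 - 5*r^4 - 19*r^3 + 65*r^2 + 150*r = (r + 2)*(r^4 - 7*r^3 - 5*r^2 + 75*r) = (r - 5)*(r + 2)*(r^3 - 2*r^2 - 15*r) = (r - 5)*(r + 2)*(r + 3)*(r^2 - 5*r) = (r - 5)^2*(r + 2)*(r + 3)*(r)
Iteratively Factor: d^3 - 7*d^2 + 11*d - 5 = (d - 1)*(d^2 - 6*d + 5) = (d - 1)^2*(d - 5)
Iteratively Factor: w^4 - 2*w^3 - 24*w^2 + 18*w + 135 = (w - 3)*(w^3 + w^2 - 21*w - 45) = (w - 5)*(w - 3)*(w^2 + 6*w + 9) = (w - 5)*(w - 3)*(w + 3)*(w + 3)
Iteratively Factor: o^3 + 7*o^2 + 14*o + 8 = (o + 4)*(o^2 + 3*o + 2) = (o + 1)*(o + 4)*(o + 2)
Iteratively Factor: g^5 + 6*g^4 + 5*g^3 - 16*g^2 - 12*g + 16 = (g + 2)*(g^4 + 4*g^3 - 3*g^2 - 10*g + 8) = (g - 1)*(g + 2)*(g^3 + 5*g^2 + 2*g - 8) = (g - 1)^2*(g + 2)*(g^2 + 6*g + 8) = (g - 1)^2*(g + 2)^2*(g + 4)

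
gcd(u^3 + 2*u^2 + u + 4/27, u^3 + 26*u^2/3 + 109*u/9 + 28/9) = u^2 + 5*u/3 + 4/9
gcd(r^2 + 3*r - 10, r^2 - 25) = r + 5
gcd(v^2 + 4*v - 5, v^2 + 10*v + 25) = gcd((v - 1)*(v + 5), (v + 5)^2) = v + 5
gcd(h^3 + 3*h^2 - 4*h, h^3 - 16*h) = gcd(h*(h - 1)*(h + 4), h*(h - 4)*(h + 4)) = h^2 + 4*h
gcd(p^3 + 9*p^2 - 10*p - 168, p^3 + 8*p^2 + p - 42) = p + 7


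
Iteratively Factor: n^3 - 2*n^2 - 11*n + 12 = (n - 4)*(n^2 + 2*n - 3) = (n - 4)*(n - 1)*(n + 3)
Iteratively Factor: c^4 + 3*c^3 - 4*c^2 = (c + 4)*(c^3 - c^2) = c*(c + 4)*(c^2 - c) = c^2*(c + 4)*(c - 1)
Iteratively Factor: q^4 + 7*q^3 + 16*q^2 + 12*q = (q + 3)*(q^3 + 4*q^2 + 4*q) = (q + 2)*(q + 3)*(q^2 + 2*q) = (q + 2)^2*(q + 3)*(q)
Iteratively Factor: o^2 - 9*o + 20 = (o - 4)*(o - 5)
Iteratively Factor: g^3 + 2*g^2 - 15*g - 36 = (g + 3)*(g^2 - g - 12) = (g - 4)*(g + 3)*(g + 3)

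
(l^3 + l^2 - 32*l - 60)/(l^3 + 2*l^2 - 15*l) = (l^2 - 4*l - 12)/(l*(l - 3))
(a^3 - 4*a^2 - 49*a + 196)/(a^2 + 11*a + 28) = (a^2 - 11*a + 28)/(a + 4)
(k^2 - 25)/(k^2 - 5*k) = (k + 5)/k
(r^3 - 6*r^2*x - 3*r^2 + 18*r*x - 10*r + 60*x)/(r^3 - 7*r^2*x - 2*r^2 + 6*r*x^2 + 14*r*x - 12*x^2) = (-r^2 + 3*r + 10)/(-r^2 + r*x + 2*r - 2*x)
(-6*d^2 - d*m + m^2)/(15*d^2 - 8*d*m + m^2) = (-2*d - m)/(5*d - m)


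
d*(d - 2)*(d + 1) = d^3 - d^2 - 2*d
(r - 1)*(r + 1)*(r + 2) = r^3 + 2*r^2 - r - 2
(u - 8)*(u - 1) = u^2 - 9*u + 8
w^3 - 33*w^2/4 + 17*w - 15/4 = (w - 5)*(w - 3)*(w - 1/4)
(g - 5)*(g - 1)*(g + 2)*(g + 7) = g^4 + 3*g^3 - 35*g^2 - 39*g + 70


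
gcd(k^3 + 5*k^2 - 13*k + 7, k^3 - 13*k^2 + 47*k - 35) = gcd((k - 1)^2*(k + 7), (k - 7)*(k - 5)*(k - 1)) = k - 1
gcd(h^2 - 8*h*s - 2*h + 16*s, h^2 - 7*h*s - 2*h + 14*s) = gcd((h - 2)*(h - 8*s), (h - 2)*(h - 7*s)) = h - 2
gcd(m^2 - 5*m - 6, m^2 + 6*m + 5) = m + 1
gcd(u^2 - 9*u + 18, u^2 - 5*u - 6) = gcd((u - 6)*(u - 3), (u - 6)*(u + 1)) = u - 6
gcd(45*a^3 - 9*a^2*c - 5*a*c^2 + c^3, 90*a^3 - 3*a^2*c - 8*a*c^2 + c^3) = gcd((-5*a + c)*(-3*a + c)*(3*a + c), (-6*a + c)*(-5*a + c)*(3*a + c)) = 15*a^2 + 2*a*c - c^2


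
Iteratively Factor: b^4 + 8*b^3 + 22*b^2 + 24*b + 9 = (b + 1)*(b^3 + 7*b^2 + 15*b + 9) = (b + 1)*(b + 3)*(b^2 + 4*b + 3) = (b + 1)^2*(b + 3)*(b + 3)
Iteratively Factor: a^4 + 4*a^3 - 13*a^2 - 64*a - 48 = (a + 4)*(a^3 - 13*a - 12) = (a + 1)*(a + 4)*(a^2 - a - 12) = (a - 4)*(a + 1)*(a + 4)*(a + 3)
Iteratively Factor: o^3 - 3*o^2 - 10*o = (o)*(o^2 - 3*o - 10) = o*(o + 2)*(o - 5)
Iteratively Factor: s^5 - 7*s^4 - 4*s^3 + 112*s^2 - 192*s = (s - 4)*(s^4 - 3*s^3 - 16*s^2 + 48*s) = s*(s - 4)*(s^3 - 3*s^2 - 16*s + 48) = s*(s - 4)*(s - 3)*(s^2 - 16) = s*(s - 4)^2*(s - 3)*(s + 4)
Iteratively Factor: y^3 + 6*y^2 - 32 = (y + 4)*(y^2 + 2*y - 8) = (y + 4)^2*(y - 2)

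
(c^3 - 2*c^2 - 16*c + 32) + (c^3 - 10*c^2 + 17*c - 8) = 2*c^3 - 12*c^2 + c + 24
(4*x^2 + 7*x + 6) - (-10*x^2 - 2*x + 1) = 14*x^2 + 9*x + 5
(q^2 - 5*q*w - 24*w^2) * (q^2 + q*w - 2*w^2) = q^4 - 4*q^3*w - 31*q^2*w^2 - 14*q*w^3 + 48*w^4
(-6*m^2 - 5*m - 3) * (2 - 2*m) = 12*m^3 - 2*m^2 - 4*m - 6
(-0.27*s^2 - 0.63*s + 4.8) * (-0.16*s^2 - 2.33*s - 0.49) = 0.0432*s^4 + 0.7299*s^3 + 0.8322*s^2 - 10.8753*s - 2.352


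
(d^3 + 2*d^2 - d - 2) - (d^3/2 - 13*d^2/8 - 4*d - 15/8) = d^3/2 + 29*d^2/8 + 3*d - 1/8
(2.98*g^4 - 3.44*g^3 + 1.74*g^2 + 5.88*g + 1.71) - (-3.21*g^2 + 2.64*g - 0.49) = 2.98*g^4 - 3.44*g^3 + 4.95*g^2 + 3.24*g + 2.2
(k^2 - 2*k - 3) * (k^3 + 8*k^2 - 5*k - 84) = k^5 + 6*k^4 - 24*k^3 - 98*k^2 + 183*k + 252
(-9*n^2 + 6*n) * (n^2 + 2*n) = -9*n^4 - 12*n^3 + 12*n^2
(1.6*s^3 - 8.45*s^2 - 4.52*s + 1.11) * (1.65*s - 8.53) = 2.64*s^4 - 27.5905*s^3 + 64.6205*s^2 + 40.3871*s - 9.4683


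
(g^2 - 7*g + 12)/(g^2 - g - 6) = (g - 4)/(g + 2)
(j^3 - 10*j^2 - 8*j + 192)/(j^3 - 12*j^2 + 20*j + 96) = (j + 4)/(j + 2)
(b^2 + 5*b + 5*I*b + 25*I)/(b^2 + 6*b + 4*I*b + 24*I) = (b^2 + b*(5 + 5*I) + 25*I)/(b^2 + b*(6 + 4*I) + 24*I)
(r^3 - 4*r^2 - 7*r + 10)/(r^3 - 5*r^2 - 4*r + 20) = (r - 1)/(r - 2)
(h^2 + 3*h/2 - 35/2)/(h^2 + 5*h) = (h - 7/2)/h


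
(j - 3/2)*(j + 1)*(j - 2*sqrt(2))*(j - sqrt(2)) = j^4 - 3*sqrt(2)*j^3 - j^3/2 + 3*sqrt(2)*j^2/2 + 5*j^2/2 - 2*j + 9*sqrt(2)*j/2 - 6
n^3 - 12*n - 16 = (n - 4)*(n + 2)^2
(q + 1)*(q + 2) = q^2 + 3*q + 2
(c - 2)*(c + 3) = c^2 + c - 6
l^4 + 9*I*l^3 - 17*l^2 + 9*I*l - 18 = (l - I)*(l + I)*(l + 3*I)*(l + 6*I)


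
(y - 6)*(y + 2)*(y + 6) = y^3 + 2*y^2 - 36*y - 72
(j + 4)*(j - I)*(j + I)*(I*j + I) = I*j^4 + 5*I*j^3 + 5*I*j^2 + 5*I*j + 4*I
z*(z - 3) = z^2 - 3*z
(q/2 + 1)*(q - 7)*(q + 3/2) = q^3/2 - 7*q^2/4 - 43*q/4 - 21/2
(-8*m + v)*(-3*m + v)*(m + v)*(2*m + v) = 48*m^4 + 50*m^3*v - 7*m^2*v^2 - 8*m*v^3 + v^4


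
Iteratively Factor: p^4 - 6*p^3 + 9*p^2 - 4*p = (p - 4)*(p^3 - 2*p^2 + p) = p*(p - 4)*(p^2 - 2*p + 1) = p*(p - 4)*(p - 1)*(p - 1)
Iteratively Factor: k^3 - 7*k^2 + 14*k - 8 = (k - 1)*(k^2 - 6*k + 8) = (k - 2)*(k - 1)*(k - 4)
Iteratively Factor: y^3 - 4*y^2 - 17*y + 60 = (y - 5)*(y^2 + y - 12) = (y - 5)*(y - 3)*(y + 4)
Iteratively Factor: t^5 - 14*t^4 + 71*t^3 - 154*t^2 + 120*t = (t - 5)*(t^4 - 9*t^3 + 26*t^2 - 24*t) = (t - 5)*(t - 3)*(t^3 - 6*t^2 + 8*t) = (t - 5)*(t - 4)*(t - 3)*(t^2 - 2*t) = t*(t - 5)*(t - 4)*(t - 3)*(t - 2)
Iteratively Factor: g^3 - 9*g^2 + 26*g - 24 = (g - 2)*(g^2 - 7*g + 12) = (g - 4)*(g - 2)*(g - 3)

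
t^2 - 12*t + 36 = (t - 6)^2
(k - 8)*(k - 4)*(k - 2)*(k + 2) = k^4 - 12*k^3 + 28*k^2 + 48*k - 128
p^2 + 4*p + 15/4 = (p + 3/2)*(p + 5/2)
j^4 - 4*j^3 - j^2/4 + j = j*(j - 4)*(j - 1/2)*(j + 1/2)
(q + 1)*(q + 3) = q^2 + 4*q + 3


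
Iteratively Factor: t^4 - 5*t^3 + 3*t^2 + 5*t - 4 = (t + 1)*(t^3 - 6*t^2 + 9*t - 4) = (t - 1)*(t + 1)*(t^2 - 5*t + 4) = (t - 4)*(t - 1)*(t + 1)*(t - 1)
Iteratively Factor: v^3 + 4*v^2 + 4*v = (v + 2)*(v^2 + 2*v) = v*(v + 2)*(v + 2)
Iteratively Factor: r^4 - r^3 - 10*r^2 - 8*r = (r + 1)*(r^3 - 2*r^2 - 8*r) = (r + 1)*(r + 2)*(r^2 - 4*r) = (r - 4)*(r + 1)*(r + 2)*(r)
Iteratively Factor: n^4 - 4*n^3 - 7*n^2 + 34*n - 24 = (n - 4)*(n^3 - 7*n + 6) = (n - 4)*(n - 1)*(n^2 + n - 6) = (n - 4)*(n - 1)*(n + 3)*(n - 2)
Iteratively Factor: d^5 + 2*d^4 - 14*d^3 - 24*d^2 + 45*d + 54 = (d + 3)*(d^4 - d^3 - 11*d^2 + 9*d + 18) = (d + 1)*(d + 3)*(d^3 - 2*d^2 - 9*d + 18) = (d - 2)*(d + 1)*(d + 3)*(d^2 - 9) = (d - 3)*(d - 2)*(d + 1)*(d + 3)*(d + 3)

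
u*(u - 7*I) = u^2 - 7*I*u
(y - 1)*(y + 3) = y^2 + 2*y - 3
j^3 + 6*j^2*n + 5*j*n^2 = j*(j + n)*(j + 5*n)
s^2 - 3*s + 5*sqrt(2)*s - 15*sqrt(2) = (s - 3)*(s + 5*sqrt(2))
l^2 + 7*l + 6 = (l + 1)*(l + 6)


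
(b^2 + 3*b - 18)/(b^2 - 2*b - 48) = (b - 3)/(b - 8)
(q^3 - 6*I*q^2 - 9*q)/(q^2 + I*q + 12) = q*(q - 3*I)/(q + 4*I)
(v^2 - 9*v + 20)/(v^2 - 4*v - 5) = (v - 4)/(v + 1)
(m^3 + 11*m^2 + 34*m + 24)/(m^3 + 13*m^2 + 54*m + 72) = (m + 1)/(m + 3)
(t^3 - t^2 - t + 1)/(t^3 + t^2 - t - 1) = (t - 1)/(t + 1)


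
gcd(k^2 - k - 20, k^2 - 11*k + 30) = k - 5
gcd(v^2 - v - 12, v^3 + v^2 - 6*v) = v + 3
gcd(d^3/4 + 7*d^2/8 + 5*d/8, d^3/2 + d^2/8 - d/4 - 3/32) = 1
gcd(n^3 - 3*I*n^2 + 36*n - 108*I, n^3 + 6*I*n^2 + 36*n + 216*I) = n^2 + 36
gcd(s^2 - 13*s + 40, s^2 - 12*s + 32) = s - 8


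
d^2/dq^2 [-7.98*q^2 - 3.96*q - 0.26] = -15.9600000000000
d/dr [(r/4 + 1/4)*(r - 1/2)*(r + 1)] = 3*r*(r + 1)/4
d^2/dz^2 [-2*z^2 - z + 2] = -4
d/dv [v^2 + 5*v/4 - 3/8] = 2*v + 5/4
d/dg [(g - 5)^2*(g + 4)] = 3*(g - 5)*(g + 1)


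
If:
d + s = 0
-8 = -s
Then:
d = -8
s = 8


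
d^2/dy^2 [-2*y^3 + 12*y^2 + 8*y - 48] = 24 - 12*y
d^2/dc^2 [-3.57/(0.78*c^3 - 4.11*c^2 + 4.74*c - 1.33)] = ((16.7076*c - 29.3454)*(0.78*c^3 - 4.11*c^2 + 4.74*c - 1.33) - 3.57*(2.34*c^2 - 8.22*c + 4.74)*(4.68*c^2 - 16.44*c + 9.48))/(0.78*c^3 - 4.11*c^2 + 4.74*c - 1.33)^3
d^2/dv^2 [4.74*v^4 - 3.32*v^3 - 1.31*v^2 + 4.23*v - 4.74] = 56.88*v^2 - 19.92*v - 2.62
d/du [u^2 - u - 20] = 2*u - 1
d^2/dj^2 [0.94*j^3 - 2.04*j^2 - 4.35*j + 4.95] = 5.64*j - 4.08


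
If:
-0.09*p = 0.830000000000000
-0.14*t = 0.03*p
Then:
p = -9.22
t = 1.98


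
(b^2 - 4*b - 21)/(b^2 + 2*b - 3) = (b - 7)/(b - 1)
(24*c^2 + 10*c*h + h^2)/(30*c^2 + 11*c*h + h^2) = (4*c + h)/(5*c + h)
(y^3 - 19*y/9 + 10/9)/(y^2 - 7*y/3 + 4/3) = (9*y^2 + 9*y - 10)/(3*(3*y - 4))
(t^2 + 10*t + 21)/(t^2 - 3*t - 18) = (t + 7)/(t - 6)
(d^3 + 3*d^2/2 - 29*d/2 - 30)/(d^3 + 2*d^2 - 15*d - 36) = (d + 5/2)/(d + 3)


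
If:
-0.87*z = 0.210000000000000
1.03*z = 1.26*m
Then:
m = -0.20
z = -0.24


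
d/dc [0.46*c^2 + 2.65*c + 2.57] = 0.92*c + 2.65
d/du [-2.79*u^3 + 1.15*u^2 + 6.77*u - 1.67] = -8.37*u^2 + 2.3*u + 6.77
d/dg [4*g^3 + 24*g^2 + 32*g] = 12*g^2 + 48*g + 32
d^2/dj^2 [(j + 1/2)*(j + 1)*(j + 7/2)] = 6*j + 10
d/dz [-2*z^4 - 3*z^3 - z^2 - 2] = z*(-8*z^2 - 9*z - 2)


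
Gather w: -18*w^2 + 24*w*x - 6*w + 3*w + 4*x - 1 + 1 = -18*w^2 + w*(24*x - 3) + 4*x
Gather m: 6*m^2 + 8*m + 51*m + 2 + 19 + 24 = 6*m^2 + 59*m + 45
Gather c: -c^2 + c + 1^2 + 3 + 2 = -c^2 + c + 6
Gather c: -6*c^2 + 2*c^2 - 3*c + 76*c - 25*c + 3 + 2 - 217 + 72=-4*c^2 + 48*c - 140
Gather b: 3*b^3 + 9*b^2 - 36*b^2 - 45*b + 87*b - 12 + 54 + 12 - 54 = 3*b^3 - 27*b^2 + 42*b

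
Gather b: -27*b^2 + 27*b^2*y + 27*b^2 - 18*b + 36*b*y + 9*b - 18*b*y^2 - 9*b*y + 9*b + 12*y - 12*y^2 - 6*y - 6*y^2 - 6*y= 27*b^2*y + b*(-18*y^2 + 27*y) - 18*y^2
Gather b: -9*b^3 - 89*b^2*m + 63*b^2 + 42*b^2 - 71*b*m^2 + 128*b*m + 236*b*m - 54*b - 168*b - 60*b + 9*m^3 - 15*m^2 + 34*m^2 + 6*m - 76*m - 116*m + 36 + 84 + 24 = -9*b^3 + b^2*(105 - 89*m) + b*(-71*m^2 + 364*m - 282) + 9*m^3 + 19*m^2 - 186*m + 144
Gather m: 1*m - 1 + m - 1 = 2*m - 2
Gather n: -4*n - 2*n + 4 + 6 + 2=12 - 6*n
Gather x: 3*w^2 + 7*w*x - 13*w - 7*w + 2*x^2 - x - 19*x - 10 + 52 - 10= 3*w^2 - 20*w + 2*x^2 + x*(7*w - 20) + 32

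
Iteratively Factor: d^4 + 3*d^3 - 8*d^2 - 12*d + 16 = (d - 1)*(d^3 + 4*d^2 - 4*d - 16) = (d - 1)*(d + 4)*(d^2 - 4) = (d - 1)*(d + 2)*(d + 4)*(d - 2)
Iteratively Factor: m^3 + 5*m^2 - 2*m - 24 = (m - 2)*(m^2 + 7*m + 12) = (m - 2)*(m + 3)*(m + 4)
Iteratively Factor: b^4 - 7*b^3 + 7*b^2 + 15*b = (b + 1)*(b^3 - 8*b^2 + 15*b) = (b - 5)*(b + 1)*(b^2 - 3*b) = (b - 5)*(b - 3)*(b + 1)*(b)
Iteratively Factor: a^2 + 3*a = (a + 3)*(a)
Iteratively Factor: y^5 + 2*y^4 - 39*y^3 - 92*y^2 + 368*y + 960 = (y + 4)*(y^4 - 2*y^3 - 31*y^2 + 32*y + 240) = (y + 4)^2*(y^3 - 6*y^2 - 7*y + 60) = (y + 3)*(y + 4)^2*(y^2 - 9*y + 20) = (y - 5)*(y + 3)*(y + 4)^2*(y - 4)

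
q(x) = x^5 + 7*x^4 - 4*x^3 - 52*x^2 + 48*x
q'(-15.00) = 157533.00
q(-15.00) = -403920.00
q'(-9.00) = 12405.00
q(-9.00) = -14850.00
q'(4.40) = 3617.28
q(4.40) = 3136.57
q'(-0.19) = 67.14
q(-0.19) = -10.96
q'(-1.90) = 75.39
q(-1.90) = -185.02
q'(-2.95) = -89.79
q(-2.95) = -184.72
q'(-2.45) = -0.85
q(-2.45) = -206.97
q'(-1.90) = 75.39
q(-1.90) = -185.02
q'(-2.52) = -12.57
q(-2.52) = -206.50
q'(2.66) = 463.76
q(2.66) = 168.08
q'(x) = 5*x^4 + 28*x^3 - 12*x^2 - 104*x + 48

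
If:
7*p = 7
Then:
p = 1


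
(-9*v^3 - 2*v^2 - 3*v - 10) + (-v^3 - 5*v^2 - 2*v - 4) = -10*v^3 - 7*v^2 - 5*v - 14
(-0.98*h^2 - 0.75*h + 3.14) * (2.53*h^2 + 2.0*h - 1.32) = -2.4794*h^4 - 3.8575*h^3 + 7.7378*h^2 + 7.27*h - 4.1448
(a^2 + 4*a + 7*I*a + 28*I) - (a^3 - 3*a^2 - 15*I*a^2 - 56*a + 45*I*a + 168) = -a^3 + 4*a^2 + 15*I*a^2 + 60*a - 38*I*a - 168 + 28*I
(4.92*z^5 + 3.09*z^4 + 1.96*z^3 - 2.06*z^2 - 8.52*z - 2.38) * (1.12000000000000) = 5.5104*z^5 + 3.4608*z^4 + 2.1952*z^3 - 2.3072*z^2 - 9.5424*z - 2.6656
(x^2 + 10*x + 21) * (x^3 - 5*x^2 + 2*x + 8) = x^5 + 5*x^4 - 27*x^3 - 77*x^2 + 122*x + 168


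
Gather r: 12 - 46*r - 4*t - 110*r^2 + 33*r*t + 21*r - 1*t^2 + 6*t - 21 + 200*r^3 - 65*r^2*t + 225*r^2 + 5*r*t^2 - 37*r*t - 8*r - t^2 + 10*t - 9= 200*r^3 + r^2*(115 - 65*t) + r*(5*t^2 - 4*t - 33) - 2*t^2 + 12*t - 18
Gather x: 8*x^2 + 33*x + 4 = 8*x^2 + 33*x + 4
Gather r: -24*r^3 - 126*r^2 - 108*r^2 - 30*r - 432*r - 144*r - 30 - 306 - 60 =-24*r^3 - 234*r^2 - 606*r - 396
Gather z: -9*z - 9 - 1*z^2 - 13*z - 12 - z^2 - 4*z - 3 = -2*z^2 - 26*z - 24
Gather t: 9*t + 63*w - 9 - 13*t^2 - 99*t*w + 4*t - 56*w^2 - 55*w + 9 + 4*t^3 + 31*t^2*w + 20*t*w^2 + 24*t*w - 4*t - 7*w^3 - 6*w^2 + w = 4*t^3 + t^2*(31*w - 13) + t*(20*w^2 - 75*w + 9) - 7*w^3 - 62*w^2 + 9*w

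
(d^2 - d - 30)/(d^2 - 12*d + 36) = (d + 5)/(d - 6)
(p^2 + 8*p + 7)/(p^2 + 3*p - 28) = (p + 1)/(p - 4)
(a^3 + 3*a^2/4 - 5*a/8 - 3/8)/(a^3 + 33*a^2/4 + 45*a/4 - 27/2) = (2*a^2 + 3*a + 1)/(2*(a^2 + 9*a + 18))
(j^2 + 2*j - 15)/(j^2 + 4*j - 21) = (j + 5)/(j + 7)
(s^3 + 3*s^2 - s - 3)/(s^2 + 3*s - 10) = (s^3 + 3*s^2 - s - 3)/(s^2 + 3*s - 10)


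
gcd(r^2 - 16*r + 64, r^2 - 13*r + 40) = r - 8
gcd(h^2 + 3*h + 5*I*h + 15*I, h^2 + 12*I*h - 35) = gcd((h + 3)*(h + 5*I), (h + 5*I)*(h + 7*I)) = h + 5*I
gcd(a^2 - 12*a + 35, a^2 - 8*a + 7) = a - 7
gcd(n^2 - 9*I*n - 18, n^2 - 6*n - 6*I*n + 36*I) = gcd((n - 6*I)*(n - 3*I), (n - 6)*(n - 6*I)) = n - 6*I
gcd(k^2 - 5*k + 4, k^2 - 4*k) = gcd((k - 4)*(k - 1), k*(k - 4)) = k - 4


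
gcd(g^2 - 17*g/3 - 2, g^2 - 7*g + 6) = g - 6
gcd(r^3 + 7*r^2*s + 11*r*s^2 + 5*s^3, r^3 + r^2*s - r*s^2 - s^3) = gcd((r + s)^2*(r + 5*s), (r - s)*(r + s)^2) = r^2 + 2*r*s + s^2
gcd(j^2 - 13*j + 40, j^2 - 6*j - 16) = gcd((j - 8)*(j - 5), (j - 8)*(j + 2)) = j - 8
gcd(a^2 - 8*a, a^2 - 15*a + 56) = a - 8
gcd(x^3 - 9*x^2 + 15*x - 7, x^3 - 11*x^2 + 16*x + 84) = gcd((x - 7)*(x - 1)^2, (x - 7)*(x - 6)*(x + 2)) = x - 7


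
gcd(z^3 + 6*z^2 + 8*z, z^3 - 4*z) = z^2 + 2*z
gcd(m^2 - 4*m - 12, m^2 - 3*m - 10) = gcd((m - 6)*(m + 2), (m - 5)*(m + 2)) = m + 2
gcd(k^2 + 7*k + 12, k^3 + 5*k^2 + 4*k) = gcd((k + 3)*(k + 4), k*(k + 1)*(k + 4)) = k + 4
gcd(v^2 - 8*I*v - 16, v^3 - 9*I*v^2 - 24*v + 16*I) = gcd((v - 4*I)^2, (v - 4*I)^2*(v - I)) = v^2 - 8*I*v - 16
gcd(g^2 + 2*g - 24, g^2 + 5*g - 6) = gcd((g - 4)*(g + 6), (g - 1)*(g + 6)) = g + 6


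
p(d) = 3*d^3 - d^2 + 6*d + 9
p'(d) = 9*d^2 - 2*d + 6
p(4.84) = 354.75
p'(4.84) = 207.15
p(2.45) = 61.82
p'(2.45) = 55.12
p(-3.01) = -99.93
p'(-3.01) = 93.56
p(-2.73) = -75.87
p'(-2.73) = 78.54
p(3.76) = 176.89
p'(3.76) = 125.72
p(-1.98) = -30.09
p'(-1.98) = 45.24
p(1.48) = 25.41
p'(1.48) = 22.75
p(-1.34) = -8.05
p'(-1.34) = 24.84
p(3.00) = 99.00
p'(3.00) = 81.00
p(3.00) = 99.00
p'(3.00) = 81.00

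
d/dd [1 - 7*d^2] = -14*d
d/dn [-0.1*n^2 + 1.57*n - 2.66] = 1.57 - 0.2*n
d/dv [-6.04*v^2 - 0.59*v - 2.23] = -12.08*v - 0.59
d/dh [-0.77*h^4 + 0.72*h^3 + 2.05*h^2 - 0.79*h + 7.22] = -3.08*h^3 + 2.16*h^2 + 4.1*h - 0.79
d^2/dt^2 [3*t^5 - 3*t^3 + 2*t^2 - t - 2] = 60*t^3 - 18*t + 4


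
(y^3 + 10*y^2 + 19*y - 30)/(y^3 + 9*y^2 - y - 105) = (y^2 + 5*y - 6)/(y^2 + 4*y - 21)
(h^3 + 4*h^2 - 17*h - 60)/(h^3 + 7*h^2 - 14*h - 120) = (h + 3)/(h + 6)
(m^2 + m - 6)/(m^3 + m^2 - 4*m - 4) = (m + 3)/(m^2 + 3*m + 2)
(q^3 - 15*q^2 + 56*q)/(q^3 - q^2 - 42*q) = (q - 8)/(q + 6)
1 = 1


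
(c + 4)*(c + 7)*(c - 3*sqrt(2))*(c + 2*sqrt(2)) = c^4 - sqrt(2)*c^3 + 11*c^3 - 11*sqrt(2)*c^2 + 16*c^2 - 132*c - 28*sqrt(2)*c - 336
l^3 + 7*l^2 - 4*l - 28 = (l - 2)*(l + 2)*(l + 7)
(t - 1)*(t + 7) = t^2 + 6*t - 7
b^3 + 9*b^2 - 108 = (b - 3)*(b + 6)^2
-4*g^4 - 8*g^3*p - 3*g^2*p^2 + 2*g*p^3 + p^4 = (-2*g + p)*(g + p)^2*(2*g + p)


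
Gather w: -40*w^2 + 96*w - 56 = -40*w^2 + 96*w - 56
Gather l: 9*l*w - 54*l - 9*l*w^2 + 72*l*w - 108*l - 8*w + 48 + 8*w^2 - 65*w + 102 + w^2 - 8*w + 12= l*(-9*w^2 + 81*w - 162) + 9*w^2 - 81*w + 162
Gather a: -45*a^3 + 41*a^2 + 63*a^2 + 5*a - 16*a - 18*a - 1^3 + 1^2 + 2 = -45*a^3 + 104*a^2 - 29*a + 2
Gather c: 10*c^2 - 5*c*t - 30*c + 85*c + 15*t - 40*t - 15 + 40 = 10*c^2 + c*(55 - 5*t) - 25*t + 25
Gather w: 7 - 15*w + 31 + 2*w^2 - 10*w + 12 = 2*w^2 - 25*w + 50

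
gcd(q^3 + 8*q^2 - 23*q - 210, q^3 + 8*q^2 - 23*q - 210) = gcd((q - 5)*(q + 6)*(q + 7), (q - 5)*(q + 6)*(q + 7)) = q^3 + 8*q^2 - 23*q - 210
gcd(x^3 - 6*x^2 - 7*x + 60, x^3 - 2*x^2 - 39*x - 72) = x + 3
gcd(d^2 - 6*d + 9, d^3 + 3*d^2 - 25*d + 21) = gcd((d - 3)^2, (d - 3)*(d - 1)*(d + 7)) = d - 3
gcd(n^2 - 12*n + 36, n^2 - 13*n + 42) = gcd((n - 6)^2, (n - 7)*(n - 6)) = n - 6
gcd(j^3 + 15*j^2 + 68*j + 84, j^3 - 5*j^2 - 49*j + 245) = j + 7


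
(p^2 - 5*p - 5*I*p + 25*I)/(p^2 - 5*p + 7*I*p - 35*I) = (p - 5*I)/(p + 7*I)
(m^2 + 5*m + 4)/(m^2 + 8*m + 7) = (m + 4)/(m + 7)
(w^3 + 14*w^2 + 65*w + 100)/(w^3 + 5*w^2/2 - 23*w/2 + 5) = 2*(w^2 + 9*w + 20)/(2*w^2 - 5*w + 2)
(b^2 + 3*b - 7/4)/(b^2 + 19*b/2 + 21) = (b - 1/2)/(b + 6)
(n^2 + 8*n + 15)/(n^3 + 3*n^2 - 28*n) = (n^2 + 8*n + 15)/(n*(n^2 + 3*n - 28))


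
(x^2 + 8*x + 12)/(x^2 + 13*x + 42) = (x + 2)/(x + 7)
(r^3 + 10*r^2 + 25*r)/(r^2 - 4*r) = (r^2 + 10*r + 25)/(r - 4)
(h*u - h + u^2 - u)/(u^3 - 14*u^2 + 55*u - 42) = (h + u)/(u^2 - 13*u + 42)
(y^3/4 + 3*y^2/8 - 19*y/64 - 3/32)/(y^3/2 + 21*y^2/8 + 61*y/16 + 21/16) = (16*y^3 + 24*y^2 - 19*y - 6)/(4*(8*y^3 + 42*y^2 + 61*y + 21))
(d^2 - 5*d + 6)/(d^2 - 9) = (d - 2)/(d + 3)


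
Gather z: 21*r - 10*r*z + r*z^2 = r*z^2 - 10*r*z + 21*r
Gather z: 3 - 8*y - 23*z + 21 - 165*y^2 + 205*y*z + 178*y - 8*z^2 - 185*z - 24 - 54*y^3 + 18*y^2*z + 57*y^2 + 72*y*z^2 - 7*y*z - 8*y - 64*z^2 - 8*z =-54*y^3 - 108*y^2 + 162*y + z^2*(72*y - 72) + z*(18*y^2 + 198*y - 216)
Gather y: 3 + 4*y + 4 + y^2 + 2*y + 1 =y^2 + 6*y + 8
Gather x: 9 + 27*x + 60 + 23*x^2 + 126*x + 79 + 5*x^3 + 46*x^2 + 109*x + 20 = 5*x^3 + 69*x^2 + 262*x + 168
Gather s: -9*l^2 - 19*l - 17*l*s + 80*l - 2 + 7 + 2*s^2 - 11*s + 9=-9*l^2 + 61*l + 2*s^2 + s*(-17*l - 11) + 14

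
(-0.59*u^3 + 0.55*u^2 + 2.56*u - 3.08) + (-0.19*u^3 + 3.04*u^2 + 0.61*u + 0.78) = -0.78*u^3 + 3.59*u^2 + 3.17*u - 2.3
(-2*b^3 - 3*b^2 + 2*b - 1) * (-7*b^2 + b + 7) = 14*b^5 + 19*b^4 - 31*b^3 - 12*b^2 + 13*b - 7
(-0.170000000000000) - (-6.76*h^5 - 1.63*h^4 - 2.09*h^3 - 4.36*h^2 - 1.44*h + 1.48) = 6.76*h^5 + 1.63*h^4 + 2.09*h^3 + 4.36*h^2 + 1.44*h - 1.65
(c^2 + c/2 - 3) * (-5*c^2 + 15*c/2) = -5*c^4 + 5*c^3 + 75*c^2/4 - 45*c/2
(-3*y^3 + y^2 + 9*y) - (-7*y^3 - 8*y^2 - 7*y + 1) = 4*y^3 + 9*y^2 + 16*y - 1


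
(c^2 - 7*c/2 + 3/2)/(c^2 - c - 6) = (c - 1/2)/(c + 2)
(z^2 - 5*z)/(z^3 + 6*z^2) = (z - 5)/(z*(z + 6))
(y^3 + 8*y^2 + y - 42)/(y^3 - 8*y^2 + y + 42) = (y^3 + 8*y^2 + y - 42)/(y^3 - 8*y^2 + y + 42)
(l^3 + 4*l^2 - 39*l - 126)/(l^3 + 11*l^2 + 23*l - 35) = (l^2 - 3*l - 18)/(l^2 + 4*l - 5)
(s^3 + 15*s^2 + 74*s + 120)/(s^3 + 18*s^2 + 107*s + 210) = (s + 4)/(s + 7)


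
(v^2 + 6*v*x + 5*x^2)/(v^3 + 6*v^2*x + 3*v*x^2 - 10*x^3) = (-v - x)/(-v^2 - v*x + 2*x^2)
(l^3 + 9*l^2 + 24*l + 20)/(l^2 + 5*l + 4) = (l^3 + 9*l^2 + 24*l + 20)/(l^2 + 5*l + 4)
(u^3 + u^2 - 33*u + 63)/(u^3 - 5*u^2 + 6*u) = (u^2 + 4*u - 21)/(u*(u - 2))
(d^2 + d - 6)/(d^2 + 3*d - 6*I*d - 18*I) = (d - 2)/(d - 6*I)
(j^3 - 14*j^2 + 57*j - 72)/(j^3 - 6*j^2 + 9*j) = (j - 8)/j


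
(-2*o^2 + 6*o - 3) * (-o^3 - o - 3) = 2*o^5 - 6*o^4 + 5*o^3 - 15*o + 9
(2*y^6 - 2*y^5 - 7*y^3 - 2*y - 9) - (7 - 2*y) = 2*y^6 - 2*y^5 - 7*y^3 - 16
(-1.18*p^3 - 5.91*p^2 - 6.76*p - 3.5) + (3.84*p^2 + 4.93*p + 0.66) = -1.18*p^3 - 2.07*p^2 - 1.83*p - 2.84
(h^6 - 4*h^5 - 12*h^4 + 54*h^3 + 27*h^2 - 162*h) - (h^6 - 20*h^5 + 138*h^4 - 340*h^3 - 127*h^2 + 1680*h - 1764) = 16*h^5 - 150*h^4 + 394*h^3 + 154*h^2 - 1842*h + 1764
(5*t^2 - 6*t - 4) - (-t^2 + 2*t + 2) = 6*t^2 - 8*t - 6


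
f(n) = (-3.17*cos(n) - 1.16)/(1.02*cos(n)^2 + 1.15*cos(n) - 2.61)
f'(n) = (2.04*sin(n)*cos(n) + 1.15*sin(n))*(-3.17*cos(n) - 1.16)/(1.02*cos(n)^2 + 1.15*cos(n) - 2.61)^2 + 3.17*sin(n)/(1.02*cos(n)^2 + 1.15*cos(n) - 2.61) = (3.2334*sin(n)^2 - 2.3664*cos(n) - 12.8411)*sin(n)/(1.02*cos(n)^2 + 1.15*cos(n) - 2.61)^2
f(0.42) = 5.71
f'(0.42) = -11.72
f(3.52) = -0.64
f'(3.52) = 0.48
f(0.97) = 1.81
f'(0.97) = -3.70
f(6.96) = 3.32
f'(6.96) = -7.03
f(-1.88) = 0.07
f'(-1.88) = 1.07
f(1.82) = 0.13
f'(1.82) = -1.11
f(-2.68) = -0.59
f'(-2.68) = 0.56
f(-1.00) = 1.70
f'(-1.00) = 3.48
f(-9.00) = -0.61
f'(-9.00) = 0.53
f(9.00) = -0.61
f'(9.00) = -0.53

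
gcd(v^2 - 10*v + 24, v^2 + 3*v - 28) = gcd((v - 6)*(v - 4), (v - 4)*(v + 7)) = v - 4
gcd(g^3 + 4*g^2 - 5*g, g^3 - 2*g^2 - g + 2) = g - 1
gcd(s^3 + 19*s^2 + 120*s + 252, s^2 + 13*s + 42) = s^2 + 13*s + 42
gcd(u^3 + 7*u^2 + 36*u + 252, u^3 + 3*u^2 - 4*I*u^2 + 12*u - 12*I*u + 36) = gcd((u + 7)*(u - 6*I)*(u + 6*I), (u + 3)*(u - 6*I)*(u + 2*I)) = u - 6*I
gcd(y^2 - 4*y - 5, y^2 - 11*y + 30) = y - 5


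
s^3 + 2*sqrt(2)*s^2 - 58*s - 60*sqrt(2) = (s - 5*sqrt(2))*(s + sqrt(2))*(s + 6*sqrt(2))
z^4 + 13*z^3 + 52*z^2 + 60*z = z*(z + 2)*(z + 5)*(z + 6)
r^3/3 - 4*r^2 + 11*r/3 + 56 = (r/3 + 1)*(r - 8)*(r - 7)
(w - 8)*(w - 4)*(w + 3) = w^3 - 9*w^2 - 4*w + 96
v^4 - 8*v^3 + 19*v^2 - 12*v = v*(v - 4)*(v - 3)*(v - 1)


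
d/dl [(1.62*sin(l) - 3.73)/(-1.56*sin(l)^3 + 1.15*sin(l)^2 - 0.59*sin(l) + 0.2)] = (5.0544*sin(l)^3 - 19.3194*sin(l)^2 + 8.579*sin(l) - 1.8767)*cos(l)/(2.4336*sin(l)^6 - 3.588*sin(l)^5 + 3.1633*sin(l)^4 - 1.981*sin(l)^3 + 0.8081*sin(l)^2 - 0.236*sin(l) + 0.04)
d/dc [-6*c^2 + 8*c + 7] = 8 - 12*c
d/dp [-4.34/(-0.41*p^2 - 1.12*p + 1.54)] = (-3.5588*p - 4.8608)/(0.41*p^2 + 1.12*p - 1.54)^2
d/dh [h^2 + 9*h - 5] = 2*h + 9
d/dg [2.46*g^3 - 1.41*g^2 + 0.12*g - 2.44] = 7.38*g^2 - 2.82*g + 0.12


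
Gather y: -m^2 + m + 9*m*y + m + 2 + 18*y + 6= -m^2 + 2*m + y*(9*m + 18) + 8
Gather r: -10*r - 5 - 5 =-10*r - 10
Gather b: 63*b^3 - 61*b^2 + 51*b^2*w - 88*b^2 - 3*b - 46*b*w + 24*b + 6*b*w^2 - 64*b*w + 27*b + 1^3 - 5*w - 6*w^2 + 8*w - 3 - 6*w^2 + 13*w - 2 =63*b^3 + b^2*(51*w - 149) + b*(6*w^2 - 110*w + 48) - 12*w^2 + 16*w - 4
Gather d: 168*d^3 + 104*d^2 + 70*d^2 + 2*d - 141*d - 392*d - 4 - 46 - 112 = 168*d^3 + 174*d^2 - 531*d - 162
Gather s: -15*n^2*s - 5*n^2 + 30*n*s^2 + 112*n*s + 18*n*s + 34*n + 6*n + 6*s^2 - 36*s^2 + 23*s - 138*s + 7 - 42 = -5*n^2 + 40*n + s^2*(30*n - 30) + s*(-15*n^2 + 130*n - 115) - 35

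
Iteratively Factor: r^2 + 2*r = (r)*(r + 2)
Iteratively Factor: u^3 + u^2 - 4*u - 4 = (u - 2)*(u^2 + 3*u + 2) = (u - 2)*(u + 1)*(u + 2)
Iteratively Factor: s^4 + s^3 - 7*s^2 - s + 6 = (s - 2)*(s^3 + 3*s^2 - s - 3) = (s - 2)*(s + 3)*(s^2 - 1) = (s - 2)*(s - 1)*(s + 3)*(s + 1)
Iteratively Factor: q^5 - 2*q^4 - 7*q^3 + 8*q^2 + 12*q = (q + 1)*(q^4 - 3*q^3 - 4*q^2 + 12*q) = (q - 3)*(q + 1)*(q^3 - 4*q) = q*(q - 3)*(q + 1)*(q^2 - 4) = q*(q - 3)*(q + 1)*(q + 2)*(q - 2)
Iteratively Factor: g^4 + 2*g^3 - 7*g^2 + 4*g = (g)*(g^3 + 2*g^2 - 7*g + 4) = g*(g + 4)*(g^2 - 2*g + 1) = g*(g - 1)*(g + 4)*(g - 1)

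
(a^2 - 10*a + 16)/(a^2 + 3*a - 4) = (a^2 - 10*a + 16)/(a^2 + 3*a - 4)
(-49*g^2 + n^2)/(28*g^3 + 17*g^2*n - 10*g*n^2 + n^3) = (-7*g - n)/(4*g^2 + 3*g*n - n^2)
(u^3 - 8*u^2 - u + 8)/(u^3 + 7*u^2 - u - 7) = (u - 8)/(u + 7)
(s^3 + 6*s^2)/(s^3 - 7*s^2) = (s + 6)/(s - 7)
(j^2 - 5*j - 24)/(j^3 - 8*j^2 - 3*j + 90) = (j - 8)/(j^2 - 11*j + 30)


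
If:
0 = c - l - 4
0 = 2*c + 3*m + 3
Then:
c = -3*m/2 - 3/2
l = -3*m/2 - 11/2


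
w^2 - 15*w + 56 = (w - 8)*(w - 7)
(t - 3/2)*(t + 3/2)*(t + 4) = t^3 + 4*t^2 - 9*t/4 - 9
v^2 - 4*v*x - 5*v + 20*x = (v - 5)*(v - 4*x)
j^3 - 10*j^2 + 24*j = j*(j - 6)*(j - 4)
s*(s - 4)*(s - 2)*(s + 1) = s^4 - 5*s^3 + 2*s^2 + 8*s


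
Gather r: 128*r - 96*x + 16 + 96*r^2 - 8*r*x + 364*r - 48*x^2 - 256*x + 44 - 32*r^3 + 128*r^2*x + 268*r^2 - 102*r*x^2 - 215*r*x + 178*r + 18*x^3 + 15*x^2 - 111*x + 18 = -32*r^3 + r^2*(128*x + 364) + r*(-102*x^2 - 223*x + 670) + 18*x^3 - 33*x^2 - 463*x + 78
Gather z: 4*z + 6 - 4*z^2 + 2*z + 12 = -4*z^2 + 6*z + 18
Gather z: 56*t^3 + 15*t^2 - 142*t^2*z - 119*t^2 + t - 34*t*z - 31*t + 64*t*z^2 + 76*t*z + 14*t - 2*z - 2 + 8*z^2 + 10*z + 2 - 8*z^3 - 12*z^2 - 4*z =56*t^3 - 104*t^2 - 16*t - 8*z^3 + z^2*(64*t - 4) + z*(-142*t^2 + 42*t + 4)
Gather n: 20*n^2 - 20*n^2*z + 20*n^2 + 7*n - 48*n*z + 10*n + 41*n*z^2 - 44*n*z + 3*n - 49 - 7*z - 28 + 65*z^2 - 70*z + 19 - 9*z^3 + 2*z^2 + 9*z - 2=n^2*(40 - 20*z) + n*(41*z^2 - 92*z + 20) - 9*z^3 + 67*z^2 - 68*z - 60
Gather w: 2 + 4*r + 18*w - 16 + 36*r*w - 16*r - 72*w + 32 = -12*r + w*(36*r - 54) + 18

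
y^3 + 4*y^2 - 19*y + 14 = (y - 2)*(y - 1)*(y + 7)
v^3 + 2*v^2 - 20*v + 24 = (v - 2)^2*(v + 6)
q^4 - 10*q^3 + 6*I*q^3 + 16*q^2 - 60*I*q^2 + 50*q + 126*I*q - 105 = (q - 7)*(q - 3)*(q + I)*(q + 5*I)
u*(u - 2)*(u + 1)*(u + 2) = u^4 + u^3 - 4*u^2 - 4*u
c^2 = c^2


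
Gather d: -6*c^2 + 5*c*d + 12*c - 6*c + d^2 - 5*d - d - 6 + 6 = -6*c^2 + 6*c + d^2 + d*(5*c - 6)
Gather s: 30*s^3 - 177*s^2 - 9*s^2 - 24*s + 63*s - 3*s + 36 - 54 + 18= 30*s^3 - 186*s^2 + 36*s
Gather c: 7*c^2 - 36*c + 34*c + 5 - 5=7*c^2 - 2*c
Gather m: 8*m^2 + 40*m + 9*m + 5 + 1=8*m^2 + 49*m + 6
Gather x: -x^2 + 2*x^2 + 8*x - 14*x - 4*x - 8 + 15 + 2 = x^2 - 10*x + 9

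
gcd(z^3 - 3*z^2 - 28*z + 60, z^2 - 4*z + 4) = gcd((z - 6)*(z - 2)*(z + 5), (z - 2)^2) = z - 2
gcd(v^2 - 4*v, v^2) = v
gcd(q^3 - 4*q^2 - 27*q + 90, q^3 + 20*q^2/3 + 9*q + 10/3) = q + 5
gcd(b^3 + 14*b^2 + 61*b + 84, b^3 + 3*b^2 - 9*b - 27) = b + 3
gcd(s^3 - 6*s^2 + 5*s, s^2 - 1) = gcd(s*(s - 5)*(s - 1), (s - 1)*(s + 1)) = s - 1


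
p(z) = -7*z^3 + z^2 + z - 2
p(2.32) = -81.71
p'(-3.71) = -295.47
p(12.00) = -11942.00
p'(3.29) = -219.73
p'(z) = -21*z^2 + 2*z + 1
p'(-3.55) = -270.75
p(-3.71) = 365.51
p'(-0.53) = -5.96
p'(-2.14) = -99.45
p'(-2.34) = -118.67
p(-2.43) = 101.92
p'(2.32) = -107.39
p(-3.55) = 320.22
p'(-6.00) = -767.00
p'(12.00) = -2999.00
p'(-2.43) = -127.86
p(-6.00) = 1540.00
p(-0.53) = -1.21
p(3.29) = -237.16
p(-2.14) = 69.04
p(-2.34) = 90.83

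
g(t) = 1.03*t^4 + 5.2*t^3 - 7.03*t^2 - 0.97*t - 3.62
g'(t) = 4.12*t^3 + 15.6*t^2 - 14.06*t - 0.97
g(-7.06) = 381.89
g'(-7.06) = -573.96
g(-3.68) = -165.50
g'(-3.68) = 56.71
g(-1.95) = -52.12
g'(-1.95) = 55.22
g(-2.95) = -117.43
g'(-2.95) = 70.50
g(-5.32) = -155.33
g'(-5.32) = -105.00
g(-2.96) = -118.13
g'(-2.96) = 70.48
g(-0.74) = -8.55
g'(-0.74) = 16.31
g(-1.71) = -39.71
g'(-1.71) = 48.09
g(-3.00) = -120.95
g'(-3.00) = 70.37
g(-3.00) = -120.95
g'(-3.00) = 70.37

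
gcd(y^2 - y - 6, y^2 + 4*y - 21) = y - 3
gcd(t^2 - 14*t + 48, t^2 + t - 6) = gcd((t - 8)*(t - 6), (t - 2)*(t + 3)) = 1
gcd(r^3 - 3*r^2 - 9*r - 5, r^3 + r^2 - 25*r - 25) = r^2 - 4*r - 5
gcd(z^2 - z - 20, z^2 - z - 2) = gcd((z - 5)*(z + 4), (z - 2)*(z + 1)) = 1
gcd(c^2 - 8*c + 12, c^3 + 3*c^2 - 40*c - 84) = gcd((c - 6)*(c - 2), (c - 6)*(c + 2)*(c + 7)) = c - 6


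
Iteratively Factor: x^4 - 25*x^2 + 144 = (x - 4)*(x^3 + 4*x^2 - 9*x - 36) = (x - 4)*(x + 4)*(x^2 - 9) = (x - 4)*(x - 3)*(x + 4)*(x + 3)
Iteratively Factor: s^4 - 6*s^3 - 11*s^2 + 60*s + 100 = (s + 2)*(s^3 - 8*s^2 + 5*s + 50) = (s - 5)*(s + 2)*(s^2 - 3*s - 10) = (s - 5)^2*(s + 2)*(s + 2)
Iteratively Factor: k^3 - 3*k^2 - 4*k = (k)*(k^2 - 3*k - 4) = k*(k - 4)*(k + 1)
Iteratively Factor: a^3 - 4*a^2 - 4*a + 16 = (a - 4)*(a^2 - 4) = (a - 4)*(a + 2)*(a - 2)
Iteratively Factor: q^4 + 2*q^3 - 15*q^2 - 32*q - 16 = (q - 4)*(q^3 + 6*q^2 + 9*q + 4) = (q - 4)*(q + 4)*(q^2 + 2*q + 1) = (q - 4)*(q + 1)*(q + 4)*(q + 1)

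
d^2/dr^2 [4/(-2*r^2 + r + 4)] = 8*(-4*r^2 + 2*r + (4*r - 1)^2 + 8)/(-2*r^2 + r + 4)^3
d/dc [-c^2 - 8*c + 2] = -2*c - 8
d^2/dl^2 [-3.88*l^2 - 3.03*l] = -7.76000000000000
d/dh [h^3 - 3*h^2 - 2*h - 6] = 3*h^2 - 6*h - 2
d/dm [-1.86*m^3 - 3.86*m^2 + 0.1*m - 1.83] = -5.58*m^2 - 7.72*m + 0.1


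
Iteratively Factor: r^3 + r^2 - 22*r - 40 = (r + 4)*(r^2 - 3*r - 10) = (r - 5)*(r + 4)*(r + 2)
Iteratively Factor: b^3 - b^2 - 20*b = (b + 4)*(b^2 - 5*b) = (b - 5)*(b + 4)*(b)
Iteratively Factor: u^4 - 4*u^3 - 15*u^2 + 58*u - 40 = (u - 5)*(u^3 + u^2 - 10*u + 8) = (u - 5)*(u + 4)*(u^2 - 3*u + 2) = (u - 5)*(u - 1)*(u + 4)*(u - 2)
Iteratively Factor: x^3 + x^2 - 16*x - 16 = (x + 1)*(x^2 - 16) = (x - 4)*(x + 1)*(x + 4)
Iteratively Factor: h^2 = (h)*(h)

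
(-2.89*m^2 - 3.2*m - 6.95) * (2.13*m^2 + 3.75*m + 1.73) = -6.1557*m^4 - 17.6535*m^3 - 31.8032*m^2 - 31.5985*m - 12.0235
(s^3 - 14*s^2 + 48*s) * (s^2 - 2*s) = s^5 - 16*s^4 + 76*s^3 - 96*s^2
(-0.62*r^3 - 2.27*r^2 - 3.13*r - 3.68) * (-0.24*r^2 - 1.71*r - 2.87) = 0.1488*r^5 + 1.605*r^4 + 6.4123*r^3 + 12.7504*r^2 + 15.2759*r + 10.5616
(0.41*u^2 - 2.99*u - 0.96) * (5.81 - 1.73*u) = -0.7093*u^3 + 7.5548*u^2 - 15.7111*u - 5.5776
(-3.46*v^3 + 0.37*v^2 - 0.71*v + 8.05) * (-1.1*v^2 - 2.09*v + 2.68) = 3.806*v^5 + 6.8244*v^4 - 9.2651*v^3 - 6.3795*v^2 - 18.7273*v + 21.574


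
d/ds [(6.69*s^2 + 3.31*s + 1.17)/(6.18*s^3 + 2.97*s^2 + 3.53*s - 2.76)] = (-41.3442*s^4 - 40.9116*s^3 - 7.9068*s^2 - 43.8786*s - 13.2657)/(38.1924*s^6 + 36.7092*s^5 + 52.4517*s^4 - 13.1454*s^3 - 3.9335*s^2 - 19.4856*s + 7.6176)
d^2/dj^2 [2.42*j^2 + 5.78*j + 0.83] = 4.84000000000000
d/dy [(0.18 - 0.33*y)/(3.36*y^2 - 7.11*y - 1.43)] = (1.1088*y^2 - 1.2096*y + 1.7517)/(11.2896*y^4 - 47.7792*y^3 + 40.9425*y^2 + 20.3346*y + 2.0449)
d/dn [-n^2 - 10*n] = -2*n - 10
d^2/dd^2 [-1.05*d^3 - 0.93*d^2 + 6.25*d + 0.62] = -6.3*d - 1.86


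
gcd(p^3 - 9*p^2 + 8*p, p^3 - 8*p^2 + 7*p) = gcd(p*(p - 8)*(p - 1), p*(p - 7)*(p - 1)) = p^2 - p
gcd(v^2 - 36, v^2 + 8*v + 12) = v + 6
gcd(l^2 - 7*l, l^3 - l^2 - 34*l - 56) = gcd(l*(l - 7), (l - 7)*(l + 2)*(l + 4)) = l - 7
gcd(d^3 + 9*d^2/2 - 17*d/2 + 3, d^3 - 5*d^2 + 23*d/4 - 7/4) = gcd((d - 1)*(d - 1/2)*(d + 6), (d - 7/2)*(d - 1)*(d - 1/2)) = d^2 - 3*d/2 + 1/2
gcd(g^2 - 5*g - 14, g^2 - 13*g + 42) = g - 7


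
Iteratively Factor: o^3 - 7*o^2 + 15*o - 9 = (o - 3)*(o^2 - 4*o + 3) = (o - 3)^2*(o - 1)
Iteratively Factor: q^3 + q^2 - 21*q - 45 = (q + 3)*(q^2 - 2*q - 15) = (q - 5)*(q + 3)*(q + 3)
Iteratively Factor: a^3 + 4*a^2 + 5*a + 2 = (a + 2)*(a^2 + 2*a + 1) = (a + 1)*(a + 2)*(a + 1)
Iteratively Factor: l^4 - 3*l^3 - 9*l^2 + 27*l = (l - 3)*(l^3 - 9*l) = (l - 3)^2*(l^2 + 3*l) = l*(l - 3)^2*(l + 3)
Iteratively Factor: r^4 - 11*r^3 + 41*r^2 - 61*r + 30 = (r - 2)*(r^3 - 9*r^2 + 23*r - 15) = (r - 3)*(r - 2)*(r^2 - 6*r + 5) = (r - 5)*(r - 3)*(r - 2)*(r - 1)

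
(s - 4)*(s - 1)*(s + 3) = s^3 - 2*s^2 - 11*s + 12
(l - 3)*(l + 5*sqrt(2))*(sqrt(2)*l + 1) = sqrt(2)*l^3 - 3*sqrt(2)*l^2 + 11*l^2 - 33*l + 5*sqrt(2)*l - 15*sqrt(2)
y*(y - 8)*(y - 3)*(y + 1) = y^4 - 10*y^3 + 13*y^2 + 24*y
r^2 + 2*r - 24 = (r - 4)*(r + 6)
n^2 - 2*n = n*(n - 2)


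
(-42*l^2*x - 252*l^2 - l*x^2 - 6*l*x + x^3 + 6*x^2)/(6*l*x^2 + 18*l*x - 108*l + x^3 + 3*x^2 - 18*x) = (-7*l + x)/(x - 3)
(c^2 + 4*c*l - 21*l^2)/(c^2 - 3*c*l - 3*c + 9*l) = (c + 7*l)/(c - 3)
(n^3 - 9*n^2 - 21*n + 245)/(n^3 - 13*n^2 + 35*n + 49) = (n + 5)/(n + 1)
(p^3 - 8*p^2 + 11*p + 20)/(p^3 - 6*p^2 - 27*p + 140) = (p^2 - 4*p - 5)/(p^2 - 2*p - 35)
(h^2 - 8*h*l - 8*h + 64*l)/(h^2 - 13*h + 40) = (h - 8*l)/(h - 5)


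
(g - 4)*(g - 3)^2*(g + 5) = g^4 - 5*g^3 - 17*g^2 + 129*g - 180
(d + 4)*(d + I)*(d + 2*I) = d^3 + 4*d^2 + 3*I*d^2 - 2*d + 12*I*d - 8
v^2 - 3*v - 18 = (v - 6)*(v + 3)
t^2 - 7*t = t*(t - 7)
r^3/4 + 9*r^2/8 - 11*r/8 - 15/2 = (r/4 + 1)*(r - 5/2)*(r + 3)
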